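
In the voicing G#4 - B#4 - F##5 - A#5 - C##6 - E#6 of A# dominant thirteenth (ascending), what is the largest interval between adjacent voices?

Adjacent intervals: G#4→B#4 = major third; B#4→F##5 = perfect fifth; F##5→A#5 = minor third; A#5→C##6 = major third; C##6→E#6 = minor third.
The largest is B#4 to F##5, a perfect fifth (7 semitones).

perfect 5th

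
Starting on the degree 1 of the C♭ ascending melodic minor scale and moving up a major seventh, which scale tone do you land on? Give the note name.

The scale is C♭ D♭ E𝄫 F♭ G♭ A♭ B♭.
The degree 1 is C♭; a major seventh above that is B♭ — scale degree 7.

Bb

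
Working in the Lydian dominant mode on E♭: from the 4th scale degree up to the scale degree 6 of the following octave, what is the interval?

minor 10th

Spelling the Lydian dominant mode on E♭: E♭ F G A B♭ C D♭.
That puts A below C.
From A to C: 15 semitones over a tenth = minor.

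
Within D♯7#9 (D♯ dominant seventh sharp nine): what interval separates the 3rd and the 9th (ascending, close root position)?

D♯7#9 (D♯ dominant seventh sharp nine) is spelled D♯-F𝄪-A♯-C♯-E𝄪.
3rd = F𝄪; 9th = E𝄪.
Counting 7 letters and 11 half steps from F𝄪 gives a major seventh.

major seventh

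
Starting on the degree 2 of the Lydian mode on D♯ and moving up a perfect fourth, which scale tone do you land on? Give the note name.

A#

The scale is D♯ E♯ F𝄪 G𝄪 A♯ B♯ C𝄪.
The degree 2 is E♯; a perfect fourth above that is A♯ — scale degree 5.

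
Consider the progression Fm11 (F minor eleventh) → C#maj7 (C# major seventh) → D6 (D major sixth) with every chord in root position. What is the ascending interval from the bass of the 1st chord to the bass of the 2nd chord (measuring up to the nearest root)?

augmented fifth

The roots are F and C#.
From F to C#: 8 semitones over a fifth = augmented.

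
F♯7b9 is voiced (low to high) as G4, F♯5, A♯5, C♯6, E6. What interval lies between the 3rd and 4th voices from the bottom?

Those voices are A♯5 and C♯6.
A♯ up to C♯ is 3 semitones, a half step narrower than a major third, so the interval is minor.

minor third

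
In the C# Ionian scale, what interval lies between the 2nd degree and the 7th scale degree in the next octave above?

Spelling the C# Ionian scale: C# D# E# F# G# A# B#.
That puts D# below B#.
From D# to B# is 21 semitones, exactly the major thirteenth.

major 13th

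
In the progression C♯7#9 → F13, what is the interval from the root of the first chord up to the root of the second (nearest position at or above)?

diminished fourth

The root of C♯7#9 is C♯; the root of F13 is F.
From C♯ to F: 4 semitones over a fourth = diminished.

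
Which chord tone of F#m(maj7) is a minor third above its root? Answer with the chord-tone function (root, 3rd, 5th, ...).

F#mM7: F#, A, C#, E#.
The root is F#. A minor third above F# is A.
A is the chord's 3rd.

3rd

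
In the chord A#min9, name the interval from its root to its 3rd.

minor third

Spelling the chord: A#, C#, E#, G#, B#.
So we need the interval from A# up to C#.
A# up to C# is 3 semitones, a half step narrower than a major third, so the interval is minor.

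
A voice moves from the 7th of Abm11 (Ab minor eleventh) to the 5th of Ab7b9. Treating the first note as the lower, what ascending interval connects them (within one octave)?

Abm11 (Ab minor eleventh) has Gb as its 7th, and Ab7b9 has Eb as its 5th.
Gb up to Eb spans 6 letter names and 9 semitones — a major sixth.

major sixth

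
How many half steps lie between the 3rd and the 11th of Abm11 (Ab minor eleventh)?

Spelling the chord: Ab Cb Eb Gb Bb Db.
Cb to Db is a major ninth: 14 semitones.

14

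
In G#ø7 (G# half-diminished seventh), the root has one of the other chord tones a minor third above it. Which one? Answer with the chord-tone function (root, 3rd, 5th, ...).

3rd

G#m7b5: G#-B-D-F#.
The root is G#. A minor third above G# is B.
B is the chord's 3rd.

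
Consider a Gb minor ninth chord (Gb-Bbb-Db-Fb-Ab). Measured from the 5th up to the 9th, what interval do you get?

perfect 5th

That puts Db below Ab.
From Db to Ab is 7 semitones, exactly the perfect fifth.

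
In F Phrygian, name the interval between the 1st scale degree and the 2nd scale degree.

minor second

Spelling F Phrygian: F Gb Ab Bb C Db Eb.
That puts F below Gb.
2 letter names make it a second; at 1 semitone (a half step narrower than major) the quality is minor.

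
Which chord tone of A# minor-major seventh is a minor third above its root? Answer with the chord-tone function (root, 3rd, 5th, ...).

The chord tones of A# minor-major seventh are A#–C#–E#–G##.
The root is A#. A minor third above A# is C#.
C# is the chord's 3rd.

3rd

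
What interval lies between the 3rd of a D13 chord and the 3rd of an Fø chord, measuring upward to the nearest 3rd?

The 3rd of D13 is F♯; the 3rd of Fø is A♭.
3 letter names make it a third; at 2 semitones (a whole step narrower than major) the quality is diminished.

diminished third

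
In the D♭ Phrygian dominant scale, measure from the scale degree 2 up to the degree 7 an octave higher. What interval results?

D♭ phrygian dominant: D♭ E𝄫 F G♭ A♭ B𝄫 C♭.
The scale degree 2 is E𝄫 and the degree 7 (up an octave) is C♭.
Counting 13 letters and 21 half steps from E𝄫 gives a major thirteenth.

major thirteenth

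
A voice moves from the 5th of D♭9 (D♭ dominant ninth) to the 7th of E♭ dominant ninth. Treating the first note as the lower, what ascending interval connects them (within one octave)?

perfect 4th

D♭9 (D♭ dominant ninth) has A♭ as its 5th, and E♭ dominant ninth has D♭ as its 7th.
From A♭ to D♭ is 5 semitones, exactly the perfect fourth.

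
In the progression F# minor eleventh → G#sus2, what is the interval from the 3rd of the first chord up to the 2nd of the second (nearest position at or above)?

A1

F# minor eleventh has A as its 3rd, and G#sus2 has A# as its 2nd.
1 letter names make it a unison; at 1 semitone (a half step wider than perfect) the quality is augmented.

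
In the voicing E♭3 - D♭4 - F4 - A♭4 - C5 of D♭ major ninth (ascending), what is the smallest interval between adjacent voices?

Adjacent intervals: E♭3→D♭4 = minor seventh; D♭4→F4 = major third; F4→A♭4 = minor third; A♭4→C5 = major third.
The smallest is F4 to A♭4, a minor third (3 semitones).

minor 3rd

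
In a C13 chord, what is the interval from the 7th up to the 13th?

major seventh

The chord tones of C13 are C E G Bb D A.
7th = Bb; 13th = A.
Bb up to A spans 7 letter names and 11 semitones — a major seventh.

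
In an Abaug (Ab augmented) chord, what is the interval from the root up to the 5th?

augmented fifth

Ab+ (Ab augmented) is spelled Ab C E.
The root is Ab and the 5th is E.
5 letter names make it a fifth; at 8 semitones (a half step wider than perfect) the quality is augmented.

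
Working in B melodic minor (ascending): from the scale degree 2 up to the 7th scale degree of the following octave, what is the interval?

major thirteenth

B melodic minor: B C# D E F# G# A#.
Scale degree 2 = C#; scale degree 7 (up an octave) = A#.
C# up to A# spans 13 letter names and 21 semitones — a major thirteenth.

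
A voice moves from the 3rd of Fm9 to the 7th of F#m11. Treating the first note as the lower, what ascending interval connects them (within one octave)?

Fm9 has Ab as its 3rd, and F#m11 has E as its 7th.
Ab up to E is 8 semitones, a half step wider than a perfect fifth, so the interval is augmented.

augmented 5th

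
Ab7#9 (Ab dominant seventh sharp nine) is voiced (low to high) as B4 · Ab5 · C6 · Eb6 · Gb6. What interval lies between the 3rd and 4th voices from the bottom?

Those voices are C6 and Eb6.
From C to Eb: 3 semitones over a third = minor.

minor third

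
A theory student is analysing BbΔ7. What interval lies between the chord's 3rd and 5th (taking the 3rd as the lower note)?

minor third

The chord tones of Bbmaj7 are Bb, D, F, A.
3rd = D; 5th = F.
From D to F: 3 semitones over a third = minor.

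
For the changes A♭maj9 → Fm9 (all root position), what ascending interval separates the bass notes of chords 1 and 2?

major sixth

The roots are A♭ and F.
From A♭ to F is 9 semitones, exactly the major sixth.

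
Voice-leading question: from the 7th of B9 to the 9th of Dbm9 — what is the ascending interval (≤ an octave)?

diminished fifth

B9 has A as its 7th, and Dbm9 has Eb as its 9th.
From A to Eb: 6 semitones over a fifth = diminished.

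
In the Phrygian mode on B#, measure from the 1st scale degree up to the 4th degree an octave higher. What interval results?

perfect eleventh

The scale runs B# C# D# E# F## G# A#.
1st scale degree = B#; 4th scale degree (up an octave) = E#.
Counting 11 letters and 17 half steps from B# gives a perfect eleventh.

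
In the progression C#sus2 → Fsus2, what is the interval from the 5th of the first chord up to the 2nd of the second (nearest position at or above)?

The 5th of C#sus2 is G#; the 2nd of Fsus2 is G.
From G# to G: 11 semitones over an octave = diminished.

diminished octave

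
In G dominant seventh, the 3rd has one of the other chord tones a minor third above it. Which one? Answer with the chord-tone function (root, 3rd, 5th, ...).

The chord tones of G7 are G-B-D-F.
The 3rd is B. A minor third above B is D.
D is the chord's 5th.

5th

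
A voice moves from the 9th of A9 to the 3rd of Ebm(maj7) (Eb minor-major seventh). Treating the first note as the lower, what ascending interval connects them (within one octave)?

A9 has B as its 9th, and Ebm(maj7) (Eb minor-major seventh) has Gb as its 3rd.
6 letter names make it a sixth; at 7 semitones (a whole step narrower than major) the quality is diminished.

diminished sixth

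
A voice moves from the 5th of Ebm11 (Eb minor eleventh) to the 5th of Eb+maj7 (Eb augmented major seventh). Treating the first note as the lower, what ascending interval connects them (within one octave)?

Ebm11 (Eb minor eleventh) has Bb as its 5th, and Eb+maj7 (Eb augmented major seventh) has B as its 5th.
From Bb to B: 1 semitone over a unison = augmented.

augmented unison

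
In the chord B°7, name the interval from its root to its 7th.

diminished 7th

The chord tones of B diminished seventh are B-D-F-A♭.
That puts B below A♭.
7 letter names make it a seventh; at 9 semitones (a whole step narrower than major) the quality is diminished.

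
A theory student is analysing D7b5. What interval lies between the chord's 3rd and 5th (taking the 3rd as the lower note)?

diminished 3rd

D7b5 (D dominant seventh flat five) is spelled D–F#–Ab–C.
So we need the interval from F# up to Ab.
3 letter names make it a third; at 2 semitones (a whole step narrower than major) the quality is diminished.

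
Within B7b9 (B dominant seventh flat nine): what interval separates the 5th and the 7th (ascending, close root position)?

B dominant seventh flat nine: B, D#, F#, A, C.
5th = F#; 7th = A.
F# up to A is 3 semitones, a half step narrower than a major third, so the interval is minor.

minor third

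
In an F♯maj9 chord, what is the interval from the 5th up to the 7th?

M3

F♯maj9 is spelled F♯, A♯, C♯, E♯, G♯.
5th = C♯; 7th = E♯.
From C♯ to E♯ is 4 semitones, exactly the major third.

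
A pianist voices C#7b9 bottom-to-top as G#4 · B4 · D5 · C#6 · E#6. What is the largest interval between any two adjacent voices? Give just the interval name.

Adjacent intervals: G#4→B4 = minor third; B4→D5 = minor third; D5→C#6 = major seventh; C#6→E#6 = major third.
The largest is D5 to C#6, a major seventh (11 semitones).

major seventh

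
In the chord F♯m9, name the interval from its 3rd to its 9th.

major seventh

Spelling the chord: F♯ A C♯ E G♯.
So we need the interval from A up to G♯.
From A to G♯ is 11 semitones, exactly the major seventh.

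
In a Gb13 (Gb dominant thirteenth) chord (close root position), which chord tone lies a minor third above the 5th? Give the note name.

Gb dominant thirteenth: Gb Bb Db Fb Ab Eb.
The 5th is Db. A minor third above Db is Fb.
Fb is the chord's 7th.

Fb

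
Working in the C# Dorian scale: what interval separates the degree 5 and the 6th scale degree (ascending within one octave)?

C# dorian: C# D# E F# G# A# B.
The degree 5 is G# and the degree 6 is A#.
From G# to A# is 2 semitones, exactly the major second.

M2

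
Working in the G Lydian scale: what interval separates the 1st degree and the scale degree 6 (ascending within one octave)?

The scale runs G A B C# D E F#.
The 1st degree is G and the degree 6 is E.
Counting 6 letters and 9 half steps from G gives a major sixth.

M6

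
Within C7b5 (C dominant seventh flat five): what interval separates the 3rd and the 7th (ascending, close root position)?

d5

Spelling the chord: C-E-Gb-Bb.
3rd = E; 7th = Bb.
From E to Bb: 6 semitones over a fifth = diminished.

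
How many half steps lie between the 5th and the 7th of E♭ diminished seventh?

E♭dim7 is spelled E♭, G♭, B𝄫, D𝄫.
B𝄫 to D𝄫 is a minor third: 3 semitones.

3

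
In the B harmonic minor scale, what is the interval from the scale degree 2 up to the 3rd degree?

minor 2nd

Spelling the B harmonic minor scale: B C♯ D E F♯ G A♯.
That puts C♯ below D.
2 letter names make it a second; at 1 semitone (a half step narrower than major) the quality is minor.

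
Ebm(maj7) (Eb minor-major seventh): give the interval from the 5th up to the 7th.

The chord tones of Eb minor-major seventh are Eb-Gb-Bb-D.
So we need the interval from Bb up to D.
From Bb to D is 4 semitones, exactly the major third.

major 3rd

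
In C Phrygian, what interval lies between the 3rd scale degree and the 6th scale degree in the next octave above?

perfect eleventh

C phrygian: C Db Eb F G Ab Bb.
So we need the interval from Eb up to Ab.
Counting 11 letters and 17 half steps from Eb gives a perfect eleventh.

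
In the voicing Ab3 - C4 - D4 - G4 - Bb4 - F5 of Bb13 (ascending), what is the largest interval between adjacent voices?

perfect fifth

Adjacent intervals: Ab3→C4 = major third; C4→D4 = major second; D4→G4 = perfect fourth; G4→Bb4 = minor third; Bb4→F5 = perfect fifth.
The largest is Bb4 to F5, a perfect fifth (7 semitones).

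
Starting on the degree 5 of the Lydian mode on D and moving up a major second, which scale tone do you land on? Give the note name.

B

The scale is D E F# G# A B C#.
The degree 5 is A; a major second above that is B — scale degree 6.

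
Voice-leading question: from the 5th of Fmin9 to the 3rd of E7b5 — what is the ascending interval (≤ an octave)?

The 5th of Fmin9 is C; the 3rd of E7b5 is G#.
From C to G#: 8 semitones over a fifth = augmented.

augmented fifth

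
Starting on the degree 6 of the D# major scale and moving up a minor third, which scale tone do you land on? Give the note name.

The scale is D# E# F## G# A# B# C##.
The degree 6 is B#; a minor third above that is D# — scale degree 1.

D#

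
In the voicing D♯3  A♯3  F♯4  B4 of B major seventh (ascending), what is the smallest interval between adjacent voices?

perfect fourth

Adjacent intervals: D♯3→A♯3 = perfect fifth; A♯3→F♯4 = minor sixth; F♯4→B4 = perfect fourth.
The smallest is F♯4 to B4, a perfect fourth (5 semitones).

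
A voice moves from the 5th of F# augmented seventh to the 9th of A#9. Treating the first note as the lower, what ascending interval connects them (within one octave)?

F# augmented seventh has C## as its 5th, and A#9 has B# as its 9th.
From C## to B#: 10 semitones over a seventh = minor.

m7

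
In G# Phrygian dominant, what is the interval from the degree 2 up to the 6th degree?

perfect fifth

G# phrygian dominant: G# A B# C# D# E F#.
That puts A below E.
A up to E spans 5 letter names and 7 semitones — a perfect fifth.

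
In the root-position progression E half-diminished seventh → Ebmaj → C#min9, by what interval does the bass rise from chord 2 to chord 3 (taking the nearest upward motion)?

The roots are Eb and C#.
Eb up to C# is 10 semitones, a half step wider than a major sixth, so the interval is augmented.

augmented sixth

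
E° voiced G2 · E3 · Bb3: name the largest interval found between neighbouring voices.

Adjacent intervals: G2→E3 = major sixth; E3→Bb3 = diminished fifth.
The largest is G2 to E3, a major sixth (9 semitones).

major 6th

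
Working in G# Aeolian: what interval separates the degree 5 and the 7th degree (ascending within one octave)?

G# natural minor: G# A# B C# D# E F#.
The degree 5 is D# and the scale degree 7 is F#.
From D# to F#: 3 semitones over a third = minor.

minor 3rd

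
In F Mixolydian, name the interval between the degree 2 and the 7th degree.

Spelling F Mixolydian: F G A B♭ C D E♭.
So we need the interval from G up to E♭.
6 letter names make it a sixth; at 8 semitones (a half step narrower than major) the quality is minor.

minor 6th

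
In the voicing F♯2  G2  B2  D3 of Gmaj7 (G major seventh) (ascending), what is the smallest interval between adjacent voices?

minor second

Adjacent intervals: F♯2→G2 = minor second; G2→B2 = major third; B2→D3 = minor third.
The smallest is F♯2 to G2, a minor second (1 semitone).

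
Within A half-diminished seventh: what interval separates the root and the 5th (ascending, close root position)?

diminished fifth

Am7b5 is spelled A C E♭ G.
That puts A below E♭.
A up to E♭ is 6 semitones, a half step narrower than a perfect fifth, so the interval is diminished.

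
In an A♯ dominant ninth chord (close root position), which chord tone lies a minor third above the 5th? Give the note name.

Spelling the chord: A♯, C𝄪, E♯, G♯, B♯.
The 5th is E♯. A minor third above E♯ is G♯.
G♯ is the chord's 7th.

G#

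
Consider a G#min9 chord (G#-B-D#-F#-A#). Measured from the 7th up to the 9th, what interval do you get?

M3

So we need the interval from F# up to A#.
Counting 3 letters and 4 half steps from F# gives a major third.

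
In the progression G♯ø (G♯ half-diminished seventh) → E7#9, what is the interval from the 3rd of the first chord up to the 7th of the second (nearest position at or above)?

G♯ø (G♯ half-diminished seventh) has B as its 3rd, and E7#9 has D as its 7th.
From B to D: 3 semitones over a third = minor.

m3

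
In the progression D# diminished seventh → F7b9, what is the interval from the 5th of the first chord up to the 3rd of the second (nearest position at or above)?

D# diminished seventh has A as its 5th, and F7b9 has A as its 3rd.
From A to A is 0 semitones, exactly the perfect unison.

perfect unison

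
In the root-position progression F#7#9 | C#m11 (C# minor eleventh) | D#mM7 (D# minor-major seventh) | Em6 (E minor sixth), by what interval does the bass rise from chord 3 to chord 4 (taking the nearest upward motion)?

The roots are D# and E.
From D# to E: 1 semitone over a second = minor.

minor second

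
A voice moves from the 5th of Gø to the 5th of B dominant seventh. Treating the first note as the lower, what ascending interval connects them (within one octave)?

augmented third

Gø has Db as its 5th, and B dominant seventh has F# as its 5th.
3 letter names make it a third; at 5 semitones (a half step wider than major) the quality is augmented.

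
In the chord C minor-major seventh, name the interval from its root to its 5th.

P5

Cm(maj7) (C minor-major seventh): C, E♭, G, B.
So we need the interval from C up to G.
From C to G is 7 semitones, exactly the perfect fifth.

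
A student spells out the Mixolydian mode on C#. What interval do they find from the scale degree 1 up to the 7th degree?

C# mixolydian: C# D# E# F# G# A# B.
So we need the interval from C# up to B.
7 letter names make it a seventh; at 10 semitones (a half step narrower than major) the quality is minor.

minor 7th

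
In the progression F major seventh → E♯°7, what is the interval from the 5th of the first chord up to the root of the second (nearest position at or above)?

augmented third

The 5th of F major seventh is C; the root of E♯°7 is E♯.
From C to E♯: 5 semitones over a third = augmented.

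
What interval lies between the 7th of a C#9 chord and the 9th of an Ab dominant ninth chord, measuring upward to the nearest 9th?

C#9 has B as its 7th, and Ab dominant ninth has Bb as its 9th.
8 letter names make it an octave; at 11 semitones (a half step narrower than perfect) the quality is diminished.

diminished octave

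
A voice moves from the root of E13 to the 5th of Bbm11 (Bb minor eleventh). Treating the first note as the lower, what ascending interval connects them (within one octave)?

minor second

The root of E13 is E; the 5th of Bbm11 (Bb minor eleventh) is F.
From E to F: 1 semitone over a second = minor.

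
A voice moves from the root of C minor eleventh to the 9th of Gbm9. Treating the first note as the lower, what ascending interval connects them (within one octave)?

minor sixth

C minor eleventh has C as its root, and Gbm9 has Ab as its 9th.
6 letter names make it a sixth; at 8 semitones (a half step narrower than major) the quality is minor.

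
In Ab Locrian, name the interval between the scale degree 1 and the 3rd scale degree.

minor 3rd

Spelling Ab Locrian: Ab Bbb Cb Db Ebb Fb Gb.
The scale degree 1 is Ab and the degree 3 is Cb.
From Ab to Cb: 3 semitones over a third = minor.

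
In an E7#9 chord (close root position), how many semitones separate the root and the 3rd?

4

The chord tones of E dominant seventh sharp nine are E-G#-B-D-F##.
E to G# is a major third: 4 semitones.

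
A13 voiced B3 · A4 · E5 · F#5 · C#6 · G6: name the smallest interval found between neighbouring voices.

Adjacent intervals: B3→A4 = minor seventh; A4→E5 = perfect fifth; E5→F#5 = major second; F#5→C#6 = perfect fifth; C#6→G6 = diminished fifth.
The smallest is E5 to F#5, a major second (2 semitones).

major 2nd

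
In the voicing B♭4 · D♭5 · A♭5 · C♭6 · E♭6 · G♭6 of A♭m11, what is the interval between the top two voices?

minor third

Those voices are E♭6 and G♭6.
E♭ up to G♭ is 3 semitones, a half step narrower than a major third, so the interval is minor.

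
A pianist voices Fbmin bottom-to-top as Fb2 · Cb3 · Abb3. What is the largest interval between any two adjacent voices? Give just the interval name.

minor 6th

Adjacent intervals: Fb2→Cb3 = perfect fifth; Cb3→Abb3 = minor sixth.
The largest is Cb3 to Abb3, a minor sixth (8 semitones).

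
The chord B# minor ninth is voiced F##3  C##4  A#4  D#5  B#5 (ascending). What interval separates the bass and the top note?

perfect 18th

The outer voices are F##3 and B#5.
F## up to B# spans 18 letter names and 29 semitones — a perfect 18th.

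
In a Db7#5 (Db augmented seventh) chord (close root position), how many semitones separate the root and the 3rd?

4

Db+7 (Db augmented seventh): Db-F-A-Cb.
Db to F is a major third: 4 semitones.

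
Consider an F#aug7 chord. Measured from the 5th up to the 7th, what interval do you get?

diminished third

F# augmented seventh is spelled F#-A#-C##-E.
That puts C## below E.
C## up to E is 2 semitones, a whole step narrower than a major third, so the interval is diminished.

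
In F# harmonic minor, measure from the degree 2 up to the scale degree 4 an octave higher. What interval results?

minor 10th

F# harmonic minor: F# G# A B C# D E#.
That puts G# below B.
10 letter names make it a tenth; at 15 semitones (a half step narrower than major) the quality is minor.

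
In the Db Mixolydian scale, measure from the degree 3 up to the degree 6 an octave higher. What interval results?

perfect eleventh

The scale runs Db Eb F Gb Ab Bb Cb.
So we need the interval from F up to Bb.
F up to Bb spans 11 letter names and 17 semitones — a perfect eleventh.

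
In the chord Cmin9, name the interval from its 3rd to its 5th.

major 3rd

Spelling the chord: C-Eb-G-Bb-D.
The 3rd is Eb and the 5th is G.
Eb up to G spans 3 letter names and 4 semitones — a major third.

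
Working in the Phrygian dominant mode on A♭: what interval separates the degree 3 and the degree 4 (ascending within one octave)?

m2

Spelling the Phrygian dominant mode on A♭: A♭ B𝄫 C D♭ E♭ F♭ G♭.
That puts C below D♭.
C up to D♭ is 1 semitone, a half step narrower than a major second, so the interval is minor.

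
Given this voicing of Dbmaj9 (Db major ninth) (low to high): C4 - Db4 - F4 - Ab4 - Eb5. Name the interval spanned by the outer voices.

minor 10th

The outer voices are C4 and Eb5.
C up to Eb is 15 semitones, a half step narrower than a major tenth, so the interval is minor.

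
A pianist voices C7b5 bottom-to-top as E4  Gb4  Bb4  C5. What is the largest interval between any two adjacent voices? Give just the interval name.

Adjacent intervals: E4→Gb4 = diminished third; Gb4→Bb4 = major third; Bb4→C5 = major second.
The largest is Gb4 to Bb4, a major third (4 semitones).

major third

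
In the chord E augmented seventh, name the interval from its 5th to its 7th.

E7#5 (E augmented seventh) is spelled E–G#–B#–D.
5th = B#; 7th = D.
3 letter names make it a third; at 2 semitones (a whole step narrower than major) the quality is diminished.

diminished 3rd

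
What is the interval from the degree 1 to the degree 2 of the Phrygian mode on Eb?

minor 2nd

The scale runs Eb Fb Gb Ab Bb Cb Db.
The degree 1 is Eb and the 2nd degree is Fb.
Eb up to Fb is 1 semitone, a half step narrower than a major second, so the interval is minor.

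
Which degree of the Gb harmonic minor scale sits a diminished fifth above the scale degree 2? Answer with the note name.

The scale is Gb Ab Bbb Cb Db Ebb F.
The scale degree 2 is Ab; a diminished fifth above that is Ebb — scale degree 6.

Ebb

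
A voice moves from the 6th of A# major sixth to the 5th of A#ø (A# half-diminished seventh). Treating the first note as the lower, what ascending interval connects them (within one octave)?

diminished 7th

The 6th of A# major sixth is F##; the 5th of A#ø (A# half-diminished seventh) is E.
F## up to E is 9 semitones, a whole step narrower than a major seventh, so the interval is diminished.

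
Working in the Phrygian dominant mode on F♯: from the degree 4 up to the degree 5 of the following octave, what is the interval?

major 9th

Spelling the Phrygian dominant mode on F♯: F♯ G A♯ B C♯ D E.
Degree 4 = B; scale degree 5 (up an octave) = C♯.
Counting 9 letters and 14 half steps from B gives a major ninth.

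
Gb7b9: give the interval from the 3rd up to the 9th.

diminished seventh

Spelling the chord: Gb Bb Db Fb Abb.
So we need the interval from Bb up to Abb.
Bb up to Abb is 9 semitones, a whole step narrower than a major seventh, so the interval is diminished.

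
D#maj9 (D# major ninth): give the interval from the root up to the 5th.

D#maj9 is spelled D#–F##–A#–C##–E#.
That puts D# below A#.
From D# to A# is 7 semitones, exactly the perfect fifth.

perfect 5th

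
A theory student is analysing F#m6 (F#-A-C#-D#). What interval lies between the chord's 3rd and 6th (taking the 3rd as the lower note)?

A4

The 3rd is A and the 6th is D#.
From A to D#: 6 semitones over a fourth = augmented.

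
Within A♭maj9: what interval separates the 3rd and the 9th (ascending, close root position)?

A♭maj9 is spelled A♭–C–E♭–G–B♭.
3rd = C; 9th = B♭.
C up to B♭ is 10 semitones, a half step narrower than a major seventh, so the interval is minor.

minor seventh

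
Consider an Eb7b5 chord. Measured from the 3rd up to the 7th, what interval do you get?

diminished fifth

Eb dominant seventh flat five: Eb, G, Bbb, Db.
3rd = G; 7th = Db.
From G to Db: 6 semitones over a fifth = diminished.
This 3–7 tritone is the characteristic tension at the heart of the dominant sound.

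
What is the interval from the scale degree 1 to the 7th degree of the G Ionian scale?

G major: G A B C D E F♯.
So we need the interval from G up to F♯.
From G to F♯ is 11 semitones, exactly the major seventh.

major seventh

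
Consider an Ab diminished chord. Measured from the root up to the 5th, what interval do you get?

diminished 5th

The chord tones of Ab° are Ab, Cb, Ebb.
So we need the interval from Ab up to Ebb.
From Ab to Ebb: 6 semitones over a fifth = diminished.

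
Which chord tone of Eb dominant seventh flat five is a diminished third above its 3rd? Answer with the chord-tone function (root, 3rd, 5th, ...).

Spelling the chord: Eb–G–Bbb–Db.
The 3rd is G. A diminished third above G is Bbb.
Bbb is the chord's 5th.

5th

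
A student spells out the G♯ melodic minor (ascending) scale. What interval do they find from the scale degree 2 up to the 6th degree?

perfect fifth

G♯ melodic minor: G♯ A♯ B C♯ D♯ E♯ F𝄪.
Scale degree 2 = A♯; 6th scale degree = E♯.
A♯ up to E♯ spans 5 letter names and 7 semitones — a perfect fifth.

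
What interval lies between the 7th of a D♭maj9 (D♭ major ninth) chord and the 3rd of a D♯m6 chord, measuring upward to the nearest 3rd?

A4

The 7th of D♭maj9 (D♭ major ninth) is C; the 3rd of D♯m6 is F♯.
From C to F♯: 6 semitones over a fourth = augmented.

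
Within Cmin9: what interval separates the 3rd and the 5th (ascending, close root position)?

Cm9 is spelled C-E♭-G-B♭-D.
The 3rd is E♭ and the 5th is G.
E♭ up to G spans 3 letter names and 4 semitones — a major third.

major third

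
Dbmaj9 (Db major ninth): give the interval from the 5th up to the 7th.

M3

Db major ninth: Db-F-Ab-C-Eb.
So we need the interval from Ab up to C.
Counting 3 letters and 4 half steps from Ab gives a major third.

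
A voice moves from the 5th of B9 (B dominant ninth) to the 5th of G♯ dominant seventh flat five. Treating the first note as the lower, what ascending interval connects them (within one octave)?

minor 6th

B9 (B dominant ninth) has F♯ as its 5th, and G♯ dominant seventh flat five has D as its 5th.
F♯ up to D is 8 semitones, a half step narrower than a major sixth, so the interval is minor.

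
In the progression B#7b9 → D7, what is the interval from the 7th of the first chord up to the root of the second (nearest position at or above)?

The 7th of B#7b9 is A#; the root of D7 is D.
A# up to D is 4 semitones, a half step narrower than a perfect fourth, so the interval is diminished.

diminished 4th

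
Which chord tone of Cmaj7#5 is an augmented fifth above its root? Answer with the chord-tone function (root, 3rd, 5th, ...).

Spelling the chord: C E G# B.
The root is C. An augmented fifth above C is G#.
G# is the chord's 5th.

5th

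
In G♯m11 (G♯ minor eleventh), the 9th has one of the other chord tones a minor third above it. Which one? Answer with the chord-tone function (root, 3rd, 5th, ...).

11th

G♯ minor eleventh: G♯–B–D♯–F♯–A♯–C♯.
The 9th is A♯. A minor third above A♯ is C♯.
C♯ is the chord's 11th.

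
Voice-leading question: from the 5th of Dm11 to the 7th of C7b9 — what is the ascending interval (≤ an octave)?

The 5th of Dm11 is A; the 7th of C7b9 is Bb.
2 letter names make it a second; at 1 semitone (a half step narrower than major) the quality is minor.

minor second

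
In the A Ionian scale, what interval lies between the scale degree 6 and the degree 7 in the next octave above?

A major: A B C♯ D E F♯ G♯.
Scale degree 6 = F♯; scale degree 7 (up an octave) = G♯.
Counting 9 letters and 14 half steps from F♯ gives a major ninth.

major ninth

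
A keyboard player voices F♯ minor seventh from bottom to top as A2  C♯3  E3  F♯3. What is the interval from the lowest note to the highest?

The outer voices are A2 and F♯3.
From A to F♯ is 9 semitones, exactly the major sixth.

major sixth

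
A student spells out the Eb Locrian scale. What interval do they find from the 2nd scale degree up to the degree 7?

major sixth

Spelling the Eb Locrian scale: Eb Fb Gb Ab Bbb Cb Db.
So we need the interval from Fb up to Db.
From Fb to Db is 9 semitones, exactly the major sixth.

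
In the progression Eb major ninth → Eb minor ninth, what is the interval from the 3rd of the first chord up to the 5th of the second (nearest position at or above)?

m3

The 3rd of Eb major ninth is G; the 5th of Eb minor ninth is Bb.
3 letter names make it a third; at 3 semitones (a half step narrower than major) the quality is minor.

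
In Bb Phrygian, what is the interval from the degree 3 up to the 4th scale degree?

The scale runs Bb Cb Db Eb F Gb Ab.
So we need the interval from Db up to Eb.
Db up to Eb spans 2 letter names and 2 semitones — a major second.

major second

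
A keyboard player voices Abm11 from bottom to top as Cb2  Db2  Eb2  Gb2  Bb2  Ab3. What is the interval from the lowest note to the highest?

The outer voices are Cb2 and Ab3.
Cb up to Ab spans 13 letter names and 21 semitones — a major thirteenth.

major thirteenth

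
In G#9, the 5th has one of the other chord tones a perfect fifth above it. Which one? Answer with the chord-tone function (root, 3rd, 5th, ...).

9th

G# dominant ninth is spelled G#-B#-D#-F#-A#.
The 5th is D#. A perfect fifth above D# is A#.
A# is the chord's 9th.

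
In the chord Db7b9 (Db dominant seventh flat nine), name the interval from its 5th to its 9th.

diminished fifth

The chord tones of Db dominant seventh flat nine are Db, F, Ab, Cb, Ebb.
That puts Ab below Ebb.
Ab up to Ebb is 6 semitones, a half step narrower than a perfect fifth, so the interval is diminished.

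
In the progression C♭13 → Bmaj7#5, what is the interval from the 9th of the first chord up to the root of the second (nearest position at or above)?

C♭13 has D♭ as its 9th, and Bmaj7#5 has B as its root.
6 letter names make it a sixth; at 10 semitones (a half step wider than major) the quality is augmented.

augmented sixth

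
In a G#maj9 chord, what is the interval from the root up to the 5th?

G#maj9 is spelled G#, B#, D#, F##, A#.
That puts G# below D#.
Counting 5 letters and 7 half steps from G# gives a perfect fifth.

perfect 5th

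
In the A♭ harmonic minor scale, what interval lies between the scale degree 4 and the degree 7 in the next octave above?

augmented 11th

Spelling the A♭ harmonic minor scale: A♭ B♭ C♭ D♭ E♭ F♭ G.
That puts D♭ below G.
11 letter names make it an eleventh; at 18 semitones (a half step wider than perfect) the quality is augmented.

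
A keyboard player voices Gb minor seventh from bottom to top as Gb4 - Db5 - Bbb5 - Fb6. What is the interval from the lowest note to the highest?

minor 14th

The outer voices are Gb4 and Fb6.
14 letter names make it a fourteenth; at 22 semitones (a half step narrower than major) the quality is minor.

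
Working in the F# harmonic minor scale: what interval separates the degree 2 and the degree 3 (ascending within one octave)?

Spelling the F# harmonic minor scale: F# G# A B C# D E#.
Degree 2 = G#; scale degree 3 = A.
G# up to A is 1 semitone, a half step narrower than a major second, so the interval is minor.

minor second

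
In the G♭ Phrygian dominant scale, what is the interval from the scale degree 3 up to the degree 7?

diminished fifth

The scale runs G♭ A𝄫 B♭ C♭ D♭ E𝄫 F♭.
The scale degree 3 is B♭ and the 7th degree is F♭.
5 letter names make it a fifth; at 6 semitones (a half step narrower than perfect) the quality is diminished.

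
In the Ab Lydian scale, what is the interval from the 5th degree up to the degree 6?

Ab lydian: Ab Bb C D Eb F G.
So we need the interval from Eb up to F.
From Eb to F is 2 semitones, exactly the major second.

major 2nd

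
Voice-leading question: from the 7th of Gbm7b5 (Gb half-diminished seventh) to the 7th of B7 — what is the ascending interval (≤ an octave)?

The 7th of Gbm7b5 (Gb half-diminished seventh) is Fb; the 7th of B7 is A.
3 letter names make it a third; at 5 semitones (a half step wider than major) the quality is augmented.

A3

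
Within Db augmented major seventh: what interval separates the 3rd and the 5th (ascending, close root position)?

Db+maj7: Db F A C.
So we need the interval from F up to A.
Counting 3 letters and 4 half steps from F gives a major third.

major third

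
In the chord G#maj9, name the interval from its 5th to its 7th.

Spelling the chord: G#–B#–D#–F##–A#.
So we need the interval from D# up to F##.
From D# to F## is 4 semitones, exactly the major third.

major third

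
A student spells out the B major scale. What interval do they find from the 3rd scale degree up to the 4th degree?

Spelling the B major scale: B C# D# E F# G# A#.
So we need the interval from D# up to E.
2 letter names make it a second; at 1 semitone (a half step narrower than major) the quality is minor.

minor 2nd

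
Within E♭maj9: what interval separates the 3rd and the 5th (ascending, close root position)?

E♭ major ninth is spelled E♭, G, B♭, D, F.
3rd = G; 5th = B♭.
G up to B♭ is 3 semitones, a half step narrower than a major third, so the interval is minor.

minor 3rd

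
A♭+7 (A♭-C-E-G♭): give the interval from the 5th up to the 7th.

diminished third

So we need the interval from E up to G♭.
3 letter names make it a third; at 2 semitones (a whole step narrower than major) the quality is diminished.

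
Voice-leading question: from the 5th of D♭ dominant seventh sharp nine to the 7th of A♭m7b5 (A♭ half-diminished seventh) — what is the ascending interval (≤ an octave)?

minor seventh

The 5th of D♭ dominant seventh sharp nine is A♭; the 7th of A♭m7b5 (A♭ half-diminished seventh) is G♭.
7 letter names make it a seventh; at 10 semitones (a half step narrower than major) the quality is minor.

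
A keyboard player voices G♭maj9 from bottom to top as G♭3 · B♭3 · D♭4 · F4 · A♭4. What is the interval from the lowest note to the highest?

The outer voices are G♭3 and A♭4.
G♭ up to A♭ spans 9 letter names and 14 semitones — a major ninth.

M9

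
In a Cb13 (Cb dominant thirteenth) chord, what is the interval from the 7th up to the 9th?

major third

Cb dominant thirteenth is spelled Cb–Eb–Gb–Bbb–Db–Ab.
The 7th is Bbb and the 9th is Db.
Counting 3 letters and 4 half steps from Bbb gives a major third.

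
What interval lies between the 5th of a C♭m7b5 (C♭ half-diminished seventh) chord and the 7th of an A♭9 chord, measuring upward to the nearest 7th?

The 5th of C♭m7b5 (C♭ half-diminished seventh) is G𝄫; the 7th of A♭9 is G♭.
G𝄫 up to G♭ is 1 semitone, a half step wider than a perfect unison, so the interval is augmented.

augmented 1st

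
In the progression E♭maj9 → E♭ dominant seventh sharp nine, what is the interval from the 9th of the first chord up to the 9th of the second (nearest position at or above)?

augmented unison

The 9th of E♭maj9 is F; the 9th of E♭ dominant seventh sharp nine is F♯.
1 letter names make it a unison; at 1 semitone (a half step wider than perfect) the quality is augmented.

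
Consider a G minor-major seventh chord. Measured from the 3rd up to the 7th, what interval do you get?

augmented fifth

The chord tones of G minor-major seventh are G B♭ D F♯.
So we need the interval from B♭ up to F♯.
5 letter names make it a fifth; at 8 semitones (a half step wider than perfect) the quality is augmented.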